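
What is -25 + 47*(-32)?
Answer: -1529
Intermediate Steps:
-25 + 47*(-32) = -25 - 1504 = -1529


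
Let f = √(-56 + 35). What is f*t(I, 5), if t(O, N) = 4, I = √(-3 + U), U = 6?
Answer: 4*I*√21 ≈ 18.33*I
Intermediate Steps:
I = √3 (I = √(-3 + 6) = √3 ≈ 1.7320)
f = I*√21 (f = √(-21) = I*√21 ≈ 4.5826*I)
f*t(I, 5) = (I*√21)*4 = 4*I*√21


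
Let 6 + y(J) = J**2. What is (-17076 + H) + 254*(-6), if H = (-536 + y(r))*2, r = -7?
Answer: -19586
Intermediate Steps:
y(J) = -6 + J**2
H = -986 (H = (-536 + (-6 + (-7)**2))*2 = (-536 + (-6 + 49))*2 = (-536 + 43)*2 = -493*2 = -986)
(-17076 + H) + 254*(-6) = (-17076 - 986) + 254*(-6) = -18062 - 1524 = -19586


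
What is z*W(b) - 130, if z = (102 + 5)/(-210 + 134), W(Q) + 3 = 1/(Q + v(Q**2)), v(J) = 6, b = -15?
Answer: -21481/171 ≈ -125.62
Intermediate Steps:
W(Q) = -3 + 1/(6 + Q) (W(Q) = -3 + 1/(Q + 6) = -3 + 1/(6 + Q))
z = -107/76 (z = 107/(-76) = 107*(-1/76) = -107/76 ≈ -1.4079)
z*W(b) - 130 = -107*(-17 - 3*(-15))/(76*(6 - 15)) - 130 = -107*(-17 + 45)/(76*(-9)) - 130 = -(-107)*28/684 - 130 = -107/76*(-28/9) - 130 = 749/171 - 130 = -21481/171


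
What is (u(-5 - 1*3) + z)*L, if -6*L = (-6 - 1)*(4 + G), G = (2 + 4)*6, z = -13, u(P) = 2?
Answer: -1540/3 ≈ -513.33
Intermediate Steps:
G = 36 (G = 6*6 = 36)
L = 140/3 (L = -(-6 - 1)*(4 + 36)/6 = -(-7)*40/6 = -1/6*(-280) = 140/3 ≈ 46.667)
(u(-5 - 1*3) + z)*L = (2 - 13)*(140/3) = -11*140/3 = -1540/3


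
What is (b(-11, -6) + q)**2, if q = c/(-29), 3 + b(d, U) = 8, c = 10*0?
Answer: 25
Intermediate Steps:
c = 0
b(d, U) = 5 (b(d, U) = -3 + 8 = 5)
q = 0 (q = 0/(-29) = 0*(-1/29) = 0)
(b(-11, -6) + q)**2 = (5 + 0)**2 = 5**2 = 25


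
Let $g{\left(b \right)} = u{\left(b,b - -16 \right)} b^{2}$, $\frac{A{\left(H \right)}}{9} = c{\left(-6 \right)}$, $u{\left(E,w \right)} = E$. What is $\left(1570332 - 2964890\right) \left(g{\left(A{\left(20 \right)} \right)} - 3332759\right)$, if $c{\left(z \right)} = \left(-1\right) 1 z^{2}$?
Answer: $52079744802514$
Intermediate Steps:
$c{\left(z \right)} = - z^{2}$
$A{\left(H \right)} = -324$ ($A{\left(H \right)} = 9 \left(- \left(-6\right)^{2}\right) = 9 \left(\left(-1\right) 36\right) = 9 \left(-36\right) = -324$)
$g{\left(b \right)} = b^{3}$ ($g{\left(b \right)} = b b^{2} = b^{3}$)
$\left(1570332 - 2964890\right) \left(g{\left(A{\left(20 \right)} \right)} - 3332759\right) = \left(1570332 - 2964890\right) \left(\left(-324\right)^{3} - 3332759\right) = - 1394558 \left(-34012224 - 3332759\right) = \left(-1394558\right) \left(-37344983\right) = 52079744802514$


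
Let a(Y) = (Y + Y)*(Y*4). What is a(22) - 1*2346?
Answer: 1526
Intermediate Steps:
a(Y) = 8*Y² (a(Y) = (2*Y)*(4*Y) = 8*Y²)
a(22) - 1*2346 = 8*22² - 1*2346 = 8*484 - 2346 = 3872 - 2346 = 1526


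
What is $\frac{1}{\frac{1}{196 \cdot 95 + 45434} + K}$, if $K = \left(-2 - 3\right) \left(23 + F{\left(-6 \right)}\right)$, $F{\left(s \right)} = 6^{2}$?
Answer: $- \frac{64054}{18895929} \approx -0.0033898$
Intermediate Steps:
$F{\left(s \right)} = 36$
$K = -295$ ($K = \left(-2 - 3\right) \left(23 + 36\right) = \left(-2 - 3\right) 59 = \left(-5\right) 59 = -295$)
$\frac{1}{\frac{1}{196 \cdot 95 + 45434} + K} = \frac{1}{\frac{1}{196 \cdot 95 + 45434} - 295} = \frac{1}{\frac{1}{18620 + 45434} - 295} = \frac{1}{\frac{1}{64054} - 295} = \frac{1}{- \frac{18895929}{64054}} = - \frac{64054}{18895929}$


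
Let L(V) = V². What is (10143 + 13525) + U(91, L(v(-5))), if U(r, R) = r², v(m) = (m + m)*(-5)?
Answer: 31949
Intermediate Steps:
v(m) = -10*m (v(m) = (2*m)*(-5) = -10*m)
(10143 + 13525) + U(91, L(v(-5))) = (10143 + 13525) + 91² = 23668 + 8281 = 31949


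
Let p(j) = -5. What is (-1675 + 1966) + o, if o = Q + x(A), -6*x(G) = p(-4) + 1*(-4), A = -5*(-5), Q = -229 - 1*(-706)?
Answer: 1539/2 ≈ 769.50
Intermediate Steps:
Q = 477 (Q = -229 + 706 = 477)
A = 25
x(G) = 3/2 (x(G) = -(-5 + 1*(-4))/6 = -(-5 - 4)/6 = -⅙*(-9) = 3/2)
o = 957/2 (o = 477 + 3/2 = 957/2 ≈ 478.50)
(-1675 + 1966) + o = (-1675 + 1966) + 957/2 = 291 + 957/2 = 1539/2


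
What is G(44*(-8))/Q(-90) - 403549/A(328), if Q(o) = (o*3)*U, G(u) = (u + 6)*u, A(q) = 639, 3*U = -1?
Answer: 2305871/3195 ≈ 721.71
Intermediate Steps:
U = -⅓ (U = (⅓)*(-1) = -⅓ ≈ -0.33333)
G(u) = u*(6 + u) (G(u) = (6 + u)*u = u*(6 + u))
Q(o) = -o (Q(o) = (o*3)*(-⅓) = (3*o)*(-⅓) = -o)
G(44*(-8))/Q(-90) - 403549/A(328) = ((44*(-8))*(6 + 44*(-8)))/((-1*(-90))) - 403549/639 = -352*(6 - 352)/90 - 403549*1/639 = -352*(-346)*(1/90) - 403549/639 = 121792*(1/90) - 403549/639 = 60896/45 - 403549/639 = 2305871/3195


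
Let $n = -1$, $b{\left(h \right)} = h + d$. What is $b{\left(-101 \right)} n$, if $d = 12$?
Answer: $89$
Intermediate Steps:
$b{\left(h \right)} = 12 + h$ ($b{\left(h \right)} = h + 12 = 12 + h$)
$b{\left(-101 \right)} n = \left(12 - 101\right) \left(-1\right) = \left(-89\right) \left(-1\right) = 89$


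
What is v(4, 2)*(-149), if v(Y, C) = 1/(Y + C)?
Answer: -149/6 ≈ -24.833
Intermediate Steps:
v(Y, C) = 1/(C + Y)
v(4, 2)*(-149) = -149/(2 + 4) = -149/6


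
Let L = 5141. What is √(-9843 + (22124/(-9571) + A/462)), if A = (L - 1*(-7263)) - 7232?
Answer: I*√5341109026554609/736967 ≈ 99.167*I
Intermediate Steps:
A = 5172 (A = (5141 - 1*(-7263)) - 7232 = (5141 + 7263) - 7232 = 12404 - 7232 = 5172)
√(-9843 + (22124/(-9571) + A/462)) = √(-9843 + (22124/(-9571) + 5172/462)) = √(-9843 + (22124*(-1/9571) + 5172*(1/462))) = √(-9843 + (-22124/9571 + 862/77)) = √(-9843 + 6546654/736967) = √(-7247419527/736967) = I*√5341109026554609/736967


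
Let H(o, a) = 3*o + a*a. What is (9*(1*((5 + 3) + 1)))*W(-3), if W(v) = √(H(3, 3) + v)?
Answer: 81*√15 ≈ 313.71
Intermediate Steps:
H(o, a) = a² + 3*o (H(o, a) = 3*o + a² = a² + 3*o)
W(v) = √(18 + v) (W(v) = √((3² + 3*3) + v) = √((9 + 9) + v) = √(18 + v))
(9*(1*((5 + 3) + 1)))*W(-3) = (9*(1*((5 + 3) + 1)))*√(18 - 3) = (9*(1*(8 + 1)))*√15 = (9*(1*9))*√15 = (9*9)*√15 = 81*√15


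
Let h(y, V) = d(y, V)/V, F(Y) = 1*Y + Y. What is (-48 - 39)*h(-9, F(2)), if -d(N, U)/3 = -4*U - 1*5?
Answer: -5481/4 ≈ -1370.3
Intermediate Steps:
F(Y) = 2*Y (F(Y) = Y + Y = 2*Y)
d(N, U) = 15 + 12*U (d(N, U) = -3*(-4*U - 1*5) = -3*(-4*U - 5) = -3*(-5 - 4*U) = 15 + 12*U)
h(y, V) = (15 + 12*V)/V
(-48 - 39)*h(-9, F(2)) = (-48 - 39)*(12 + 15/((2*2))) = -87*(12 + 15/4) = -87*63/4 = -5481/4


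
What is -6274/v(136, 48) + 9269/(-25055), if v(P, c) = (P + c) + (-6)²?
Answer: -3184685/110242 ≈ -28.888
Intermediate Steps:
v(P, c) = 36 + P + c (v(P, c) = (P + c) + 36 = 36 + P + c)
-6274/v(136, 48) + 9269/(-25055) = -6274/(36 + 136 + 48) + 9269/(-25055) = -6274/220 + 9269*(-1/25055) = -6274*1/220 - 9269/25055 = -3137/110 - 9269/25055 = -3184685/110242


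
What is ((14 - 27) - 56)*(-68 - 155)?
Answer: 15387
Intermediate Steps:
((14 - 27) - 56)*(-68 - 155) = (-13 - 56)*(-223) = -69*(-223) = 15387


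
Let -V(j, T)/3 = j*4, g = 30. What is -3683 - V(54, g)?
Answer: -3035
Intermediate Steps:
V(j, T) = -12*j (V(j, T) = -3*j*4 = -12*j)
-3683 - V(54, g) = -3683 - (-12)*54 = -3683 - 1*(-648) = -3683 + 648 = -3035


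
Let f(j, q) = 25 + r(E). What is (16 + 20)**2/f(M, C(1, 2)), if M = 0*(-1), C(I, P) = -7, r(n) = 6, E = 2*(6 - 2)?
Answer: 1296/31 ≈ 41.806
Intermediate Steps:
E = 8 (E = 2*4 = 8)
M = 0
f(j, q) = 31 (f(j, q) = 25 + 6 = 31)
(16 + 20)**2/f(M, C(1, 2)) = (16 + 20)**2/31 = 36**2*(1/31) = 1296*(1/31) = 1296/31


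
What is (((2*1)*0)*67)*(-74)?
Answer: 0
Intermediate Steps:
(((2*1)*0)*67)*(-74) = ((2*0)*67)*(-74) = (0*67)*(-74) = 0*(-74) = 0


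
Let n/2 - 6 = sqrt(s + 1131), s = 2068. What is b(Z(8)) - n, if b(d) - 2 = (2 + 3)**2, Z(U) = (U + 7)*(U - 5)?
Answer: 15 - 2*sqrt(3199) ≈ -98.119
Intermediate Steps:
Z(U) = (-5 + U)*(7 + U) (Z(U) = (7 + U)*(-5 + U) = (-5 + U)*(7 + U))
b(d) = 27 (b(d) = 2 + (2 + 3)**2 = 2 + 5**2 = 2 + 25 = 27)
n = 12 + 2*sqrt(3199) (n = 12 + 2*sqrt(2068 + 1131) = 12 + 2*sqrt(3199) ≈ 125.12)
b(Z(8)) - n = 27 - (12 + 2*sqrt(3199)) = 27 + (-12 - 2*sqrt(3199)) = 15 - 2*sqrt(3199)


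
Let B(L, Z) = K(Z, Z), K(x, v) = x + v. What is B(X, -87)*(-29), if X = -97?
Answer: 5046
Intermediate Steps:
K(x, v) = v + x
B(L, Z) = 2*Z (B(L, Z) = Z + Z = 2*Z)
B(X, -87)*(-29) = (2*(-87))*(-29) = -174*(-29) = 5046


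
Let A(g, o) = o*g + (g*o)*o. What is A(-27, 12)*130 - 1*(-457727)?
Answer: -89833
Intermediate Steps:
A(g, o) = g*o + g*o²
A(-27, 12)*130 - 1*(-457727) = -27*12*(1 + 12)*130 - 1*(-457727) = -27*12*13*130 + 457727 = -4212*130 + 457727 = -547560 + 457727 = -89833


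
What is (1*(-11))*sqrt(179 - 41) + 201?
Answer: 201 - 11*sqrt(138) ≈ 71.779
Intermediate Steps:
(1*(-11))*sqrt(179 - 41) + 201 = -11*sqrt(138) + 201 = 201 - 11*sqrt(138)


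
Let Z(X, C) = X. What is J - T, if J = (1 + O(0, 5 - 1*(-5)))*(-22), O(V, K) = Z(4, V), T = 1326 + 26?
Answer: -1462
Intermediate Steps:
T = 1352
O(V, K) = 4
J = -110 (J = (1 + 4)*(-22) = 5*(-22) = -110)
J - T = -110 - 1*1352 = -110 - 1352 = -1462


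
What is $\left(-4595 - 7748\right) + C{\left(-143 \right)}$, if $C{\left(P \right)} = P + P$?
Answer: $-12629$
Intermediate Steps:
$C{\left(P \right)} = 2 P$
$\left(-4595 - 7748\right) + C{\left(-143 \right)} = \left(-4595 - 7748\right) + 2 \left(-143\right) = -12343 - 286 = -12629$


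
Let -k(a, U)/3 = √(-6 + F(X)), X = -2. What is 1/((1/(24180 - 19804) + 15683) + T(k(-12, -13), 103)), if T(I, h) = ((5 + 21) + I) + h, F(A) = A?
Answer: 302789937688/4787715942671041 + 114896256*I*√2/4787715942671041 ≈ 6.3243e-5 + 3.3938e-8*I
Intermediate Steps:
k(a, U) = -6*I*√2 (k(a, U) = -3*√(-6 - 2) = -6*I*√2)
T(I, h) = 26 + I + h (T(I, h) = (26 + I) + h = 26 + I + h)
1/((1/(24180 - 19804) + 15683) + T(k(-12, -13), 103)) = 1/((1/(24180 - 19804) + 15683) + (26 - 6*I*√2 + 103)) = 1/((1/4376 + 15683) + (129 - 6*I*√2)) = 1/(68628809/4376 + (129 - 6*I*√2)) = 1/(69193313/4376 - 6*I*√2)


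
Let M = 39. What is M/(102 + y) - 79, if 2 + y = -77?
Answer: -1778/23 ≈ -77.304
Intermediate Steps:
y = -79 (y = -2 - 77 = -79)
M/(102 + y) - 79 = 39/(102 - 79) - 79 = 39/23 - 79 = -1778/23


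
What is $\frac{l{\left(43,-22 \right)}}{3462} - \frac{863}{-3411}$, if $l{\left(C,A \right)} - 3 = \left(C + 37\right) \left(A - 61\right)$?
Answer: $- \frac{6550367}{3936294} \approx -1.6641$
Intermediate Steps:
$l{\left(C,A \right)} = 3 + \left(-61 + A\right) \left(37 + C\right)$ ($l{\left(C,A \right)} = 3 + \left(C + 37\right) \left(A - 61\right) = 3 + \left(37 + C\right) \left(-61 + A\right) = 3 + \left(-61 + A\right) \left(37 + C\right)$)
$\frac{l{\left(43,-22 \right)}}{3462} - \frac{863}{-3411} = \frac{-2254 - 2623 + 37 \left(-22\right) - 946}{3462} - \frac{863}{-3411} = \left(-2254 - 2623 - 814 - 946\right) \frac{1}{3462} - - \frac{863}{3411} = \left(-6637\right) \frac{1}{3462} + \frac{863}{3411} = - \frac{6637}{3462} + \frac{863}{3411} = - \frac{6550367}{3936294}$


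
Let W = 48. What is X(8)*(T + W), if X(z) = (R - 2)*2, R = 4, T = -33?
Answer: 60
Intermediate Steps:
X(z) = 4 (X(z) = (4 - 2)*2 = 2*2 = 4)
X(8)*(T + W) = 4*(-33 + 48) = 4*15 = 60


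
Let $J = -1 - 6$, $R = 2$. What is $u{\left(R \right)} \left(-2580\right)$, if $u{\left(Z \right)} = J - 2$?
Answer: $23220$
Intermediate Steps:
$J = -7$ ($J = -1 - 6 = -7$)
$u{\left(Z \right)} = -9$ ($u{\left(Z \right)} = -7 - 2 = -9$)
$u{\left(R \right)} \left(-2580\right) = \left(-9\right) \left(-2580\right) = 23220$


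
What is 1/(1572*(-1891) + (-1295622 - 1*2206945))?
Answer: -1/6475219 ≈ -1.5443e-7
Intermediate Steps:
1/(1572*(-1891) + (-1295622 - 1*2206945)) = 1/(-2972652 + (-1295622 - 2206945)) = 1/(-2972652 - 3502567) = 1/(-6475219) = -1/6475219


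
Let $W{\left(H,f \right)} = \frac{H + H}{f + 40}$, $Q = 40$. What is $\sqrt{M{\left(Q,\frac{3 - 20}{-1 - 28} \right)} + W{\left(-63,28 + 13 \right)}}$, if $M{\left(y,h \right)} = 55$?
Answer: $\frac{\sqrt{481}}{3} \approx 7.3106$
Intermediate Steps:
$W{\left(H,f \right)} = \frac{2 H}{40 + f}$
$\sqrt{M{\left(Q,\frac{3 - 20}{-1 - 28} \right)} + W{\left(-63,28 + 13 \right)}} = \sqrt{55 + 2 \left(-63\right) \frac{1}{40 + \left(28 + 13\right)}} = \sqrt{55 + 2 \left(-63\right) \frac{1}{40 + 41}} = \sqrt{55 + 2 \left(-63\right) \frac{1}{81}} = \sqrt{55 - \frac{14}{9}} = \sqrt{\frac{481}{9}} = \frac{\sqrt{481}}{3}$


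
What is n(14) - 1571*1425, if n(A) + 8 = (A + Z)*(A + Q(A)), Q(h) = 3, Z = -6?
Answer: -2238547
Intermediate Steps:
n(A) = -8 + (-6 + A)*(3 + A) (n(A) = -8 + (A - 6)*(A + 3) = -8 + (-6 + A)*(3 + A))
n(14) - 1571*1425 = (-26 + 14² - 3*14) - 1571*1425 = (-26 + 196 - 42) - 2238675 = 128 - 2238675 = -2238547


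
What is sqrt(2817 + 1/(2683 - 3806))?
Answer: sqrt(3552599270)/1123 ≈ 53.075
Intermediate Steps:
sqrt(2817 + 1/(2683 - 3806)) = sqrt(2817 + 1/(-1123)) = sqrt(2817 - 1/1123) = sqrt(3163490/1123) = sqrt(3552599270)/1123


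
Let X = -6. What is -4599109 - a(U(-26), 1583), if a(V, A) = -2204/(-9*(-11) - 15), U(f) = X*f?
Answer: -96580738/21 ≈ -4.5991e+6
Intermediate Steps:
U(f) = -6*f
a(V, A) = -551/21 (a(V, A) = -2204/(99 - 15) = -2204/84 = -2204*1/84 = -551/21)
-4599109 - a(U(-26), 1583) = -4599109 - 1*(-551/21) = -4599109 + 551/21 = -96580738/21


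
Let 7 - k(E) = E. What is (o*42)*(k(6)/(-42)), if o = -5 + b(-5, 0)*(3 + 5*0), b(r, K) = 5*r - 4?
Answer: 92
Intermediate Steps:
b(r, K) = -4 + 5*r
k(E) = 7 - E
o = -92 (o = -5 + (-4 + 5*(-5))*(3 + 5*0) = -5 + (-4 - 25)*(3 + 0) = -5 - 29*3 = -5 - 87 = -92)
(o*42)*(k(6)/(-42)) = (-92*42)*((7 - 1*6)/(-42)) = -3864*(7 - 6)*(-1)/42 = -3864*(-1)/42 = -3864*(-1/42) = 92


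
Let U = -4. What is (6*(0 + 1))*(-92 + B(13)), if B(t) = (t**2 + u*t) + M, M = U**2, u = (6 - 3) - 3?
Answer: 558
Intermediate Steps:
u = 0 (u = 3 - 3 = 0)
M = 16 (M = (-4)**2 = 16)
B(t) = 16 + t**2 (B(t) = (t**2 + 0*t) + 16 = (t**2 + 0) + 16 = t**2 + 16 = 16 + t**2)
(6*(0 + 1))*(-92 + B(13)) = (6*(0 + 1))*(-92 + (16 + 13**2)) = (6*1)*(-92 + (16 + 169)) = 6*(-92 + 185) = 6*93 = 558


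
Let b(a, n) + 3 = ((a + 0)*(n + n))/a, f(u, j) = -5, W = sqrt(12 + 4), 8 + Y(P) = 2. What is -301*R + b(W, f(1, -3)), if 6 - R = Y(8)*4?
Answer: -9043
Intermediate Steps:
Y(P) = -6 (Y(P) = -8 + 2 = -6)
W = 4 (W = sqrt(16) = 4)
b(a, n) = -3 + 2*n (b(a, n) = -3 + ((a + 0)*(n + n))/a = -3 + (a*(2*n))/a = -3 + (2*a*n)/a = -3 + 2*n)
R = 30 (R = 6 - (-6)*4 = 6 - 1*(-24) = 6 + 24 = 30)
-301*R + b(W, f(1, -3)) = -301*30 + (-3 + 2*(-5)) = -9030 + (-3 - 10) = -9030 - 13 = -9043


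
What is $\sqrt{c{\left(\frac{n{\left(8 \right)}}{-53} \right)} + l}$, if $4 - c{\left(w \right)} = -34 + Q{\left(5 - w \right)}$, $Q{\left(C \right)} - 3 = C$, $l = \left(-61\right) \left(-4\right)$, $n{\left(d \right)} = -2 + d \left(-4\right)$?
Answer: $\frac{2 \sqrt{192867}}{53} \approx 16.572$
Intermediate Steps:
$n{\left(d \right)} = -2 - 4 d$
$l = 244$
$Q{\left(C \right)} = 3 + C$
$c{\left(w \right)} = 30 + w$ ($c{\left(w \right)} = 4 - \left(-34 + \left(3 - \left(-5 + w\right)\right)\right) = 4 - \left(-34 - \left(-8 + w\right)\right) = 4 - \left(-26 - w\right) = 4 + \left(26 + w\right) = 30 + w$)
$\sqrt{c{\left(\frac{n{\left(8 \right)}}{-53} \right)} + l} = \sqrt{\left(30 + \frac{-2 - 32}{-53}\right) + 244} = \sqrt{\left(30 + \left(-2 - 32\right) \left(- \frac{1}{53}\right)\right) + 244} = \sqrt{\left(30 - - \frac{34}{53}\right) + 244} = \sqrt{\left(30 + \frac{34}{53}\right) + 244} = \sqrt{\frac{1624}{53} + 244} = \sqrt{\frac{14556}{53}} = \frac{2 \sqrt{192867}}{53}$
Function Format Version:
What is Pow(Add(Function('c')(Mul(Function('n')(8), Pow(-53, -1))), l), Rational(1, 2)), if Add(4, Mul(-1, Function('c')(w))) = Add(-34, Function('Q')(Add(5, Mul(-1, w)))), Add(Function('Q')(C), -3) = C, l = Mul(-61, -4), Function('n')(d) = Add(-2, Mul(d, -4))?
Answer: Mul(Rational(2, 53), Pow(192867, Rational(1, 2))) ≈ 16.572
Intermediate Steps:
Function('n')(d) = Add(-2, Mul(-4, d))
l = 244
Function('Q')(C) = Add(3, C)
Function('c')(w) = Add(30, w) (Function('c')(w) = Add(4, Mul(-1, Add(-34, Add(3, Add(5, Mul(-1, w)))))) = Add(4, Mul(-1, Add(-34, Add(8, Mul(-1, w))))) = Add(4, Mul(-1, Add(-26, Mul(-1, w)))) = Add(4, Add(26, w)) = Add(30, w))
Pow(Add(Function('c')(Mul(Function('n')(8), Pow(-53, -1))), l), Rational(1, 2)) = Pow(Add(Add(30, Mul(Add(-2, Mul(-4, 8)), Pow(-53, -1))), 244), Rational(1, 2)) = Pow(Add(Add(30, Mul(Add(-2, -32), Rational(-1, 53))), 244), Rational(1, 2)) = Pow(Add(Add(30, Mul(-34, Rational(-1, 53))), 244), Rational(1, 2)) = Pow(Add(Add(30, Rational(34, 53)), 244), Rational(1, 2)) = Pow(Add(Rational(1624, 53), 244), Rational(1, 2)) = Pow(Rational(14556, 53), Rational(1, 2)) = Mul(Rational(2, 53), Pow(192867, Rational(1, 2)))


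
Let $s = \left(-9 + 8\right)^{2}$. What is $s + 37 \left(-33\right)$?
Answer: $-1220$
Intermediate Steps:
$s = 1$ ($s = \left(-1\right)^{2} = 1$)
$s + 37 \left(-33\right) = 1 + 37 \left(-33\right) = 1 - 1221 = -1220$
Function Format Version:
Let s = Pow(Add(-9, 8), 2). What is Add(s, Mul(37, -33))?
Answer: -1220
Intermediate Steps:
s = 1 (s = Pow(-1, 2) = 1)
Add(s, Mul(37, -33)) = Add(1, Mul(37, -33)) = Add(1, -1221) = -1220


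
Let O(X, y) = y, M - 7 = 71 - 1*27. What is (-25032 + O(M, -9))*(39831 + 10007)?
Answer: -1247993358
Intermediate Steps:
M = 51 (M = 7 + (71 - 1*27) = 7 + (71 - 27) = 7 + 44 = 51)
(-25032 + O(M, -9))*(39831 + 10007) = (-25032 - 9)*(39831 + 10007) = -25041*49838 = -1247993358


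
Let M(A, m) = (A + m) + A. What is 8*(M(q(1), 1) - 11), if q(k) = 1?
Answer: -64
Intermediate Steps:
M(A, m) = m + 2*A
8*(M(q(1), 1) - 11) = 8*((1 + 2*1) - 11) = 8*((1 + 2) - 11) = 8*(3 - 11) = 8*(-8) = -64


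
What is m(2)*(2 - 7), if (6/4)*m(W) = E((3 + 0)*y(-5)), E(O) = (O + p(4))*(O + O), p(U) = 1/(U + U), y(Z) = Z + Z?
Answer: -5975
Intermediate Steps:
y(Z) = 2*Z
p(U) = 1/(2*U)
E(O) = 2*O*(⅛ + O) (E(O) = (O + (½)/4)*(O + O) = (O + (½)*(¼))*(2*O) = (O + ⅛)*(2*O) = (⅛ + O)*(2*O) = 2*O*(⅛ + O))
m(W) = 1195 (m(W) = 2*(((3 + 0)*(2*(-5)))*(1 + 8*((3 + 0)*(2*(-5))))/4)/3 = 2*((3*(-10))*(1 + 8*(3*(-10)))/4)/3 = 2*((¼)*(-30)*(1 + 8*(-30)))/3 = 2*((¼)*(-30)*(1 - 240))/3 = 2*((¼)*(-30)*(-239))/3 = (⅔)*(3585/2) = 1195)
m(2)*(2 - 7) = 1195*(2 - 7) = 1195*(-5) = -5975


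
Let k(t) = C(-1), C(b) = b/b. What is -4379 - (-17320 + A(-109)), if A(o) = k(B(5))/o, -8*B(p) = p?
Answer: 1410570/109 ≈ 12941.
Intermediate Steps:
C(b) = 1
B(p) = -p/8
k(t) = 1
A(o) = 1/o
-4379 - (-17320 + A(-109)) = -4379 - (-17320 + 1/(-109)) = -4379 - (-17320 - 1/109) = -4379 - 1*(-1887881/109) = -4379 + 1887881/109 = 1410570/109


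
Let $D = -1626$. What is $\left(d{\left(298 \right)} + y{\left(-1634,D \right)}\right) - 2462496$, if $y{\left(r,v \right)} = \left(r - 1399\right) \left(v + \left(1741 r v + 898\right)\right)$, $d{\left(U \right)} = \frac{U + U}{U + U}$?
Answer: $-14029551342923$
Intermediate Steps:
$d{\left(U \right)} = 1$ ($d{\left(U \right)} = \frac{2 U}{2 U} = 2 U \frac{1}{2 U} = 1$)
$y{\left(r,v \right)} = \left(-1399 + r\right) \left(898 + v + 1741 r v\right)$ ($y{\left(r,v \right)} = \left(-1399 + r\right) \left(v + \left(1741 r v + 898\right)\right) = \left(-1399 + r\right) \left(v + \left(898 + 1741 r v\right)\right) = \left(-1399 + r\right) \left(898 + v + 1741 r v\right)$)
$\left(d{\left(298 \right)} + y{\left(-1634,D \right)}\right) - 2462496 = \left(1 - \left(448860 + 6471260769672 + 7558287661896\right)\right) - 2462496 = \left(1 - \left(6471261218532 + 7558287661896\right)\right) - 2462496 = \left(1 - 14029548880428\right) - 2462496 = -14029548880427 - 2462496 = -14029551342923$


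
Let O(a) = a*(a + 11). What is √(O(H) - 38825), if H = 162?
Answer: I*√10799 ≈ 103.92*I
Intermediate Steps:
O(a) = a*(11 + a)
√(O(H) - 38825) = √(162*(11 + 162) - 38825) = √(162*173 - 38825) = √(28026 - 38825) = √(-10799) = I*√10799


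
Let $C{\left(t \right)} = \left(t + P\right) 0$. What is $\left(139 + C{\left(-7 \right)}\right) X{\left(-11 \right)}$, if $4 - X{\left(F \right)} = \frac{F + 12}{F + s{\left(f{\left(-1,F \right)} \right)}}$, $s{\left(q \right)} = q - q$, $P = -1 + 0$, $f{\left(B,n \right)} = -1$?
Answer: $\frac{6255}{11} \approx 568.64$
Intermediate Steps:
$P = -1$
$s{\left(q \right)} = 0$
$C{\left(t \right)} = 0$ ($C{\left(t \right)} = \left(t - 1\right) 0 = \left(-1 + t\right) 0 = 0$)
$X{\left(F \right)} = 4 - \frac{12 + F}{F}$ ($X{\left(F \right)} = 4 - \frac{F + 12}{F + 0} = 4 - \frac{12 + F}{F}$)
$\left(139 + C{\left(-7 \right)}\right) X{\left(-11 \right)} = \left(139 + 0\right) \left(3 - \frac{12}{-11}\right) = 139 \left(3 - - \frac{12}{11}\right) = 139 \left(3 + \frac{12}{11}\right) = 139 \cdot \frac{45}{11} = \frac{6255}{11}$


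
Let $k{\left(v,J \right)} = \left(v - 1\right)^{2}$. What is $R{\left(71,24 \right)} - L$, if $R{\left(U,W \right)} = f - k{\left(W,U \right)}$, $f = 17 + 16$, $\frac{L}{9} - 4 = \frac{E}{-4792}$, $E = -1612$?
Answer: $- \frac{640963}{1198} \approx -535.03$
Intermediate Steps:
$L = \frac{46755}{1198}$ ($L = 36 + 9 \left(- \frac{1612}{-4792}\right) = 36 + 9 \left(\left(-1612\right) \left(- \frac{1}{4792}\right)\right) = 36 + 9 \cdot \frac{403}{1198} = 36 + \frac{3627}{1198} = \frac{46755}{1198} \approx 39.028$)
$k{\left(v,J \right)} = \left(-1 + v\right)^{2}$
$f = 33$
$R{\left(U,W \right)} = 33 - \left(-1 + W\right)^{2}$
$R{\left(71,24 \right)} - L = \left(33 - \left(-1 + 24\right)^{2}\right) - \frac{46755}{1198} = \left(33 - 23^{2}\right) - \frac{46755}{1198} = \left(33 - 529\right) - \frac{46755}{1198} = -496 - \frac{46755}{1198} = - \frac{640963}{1198}$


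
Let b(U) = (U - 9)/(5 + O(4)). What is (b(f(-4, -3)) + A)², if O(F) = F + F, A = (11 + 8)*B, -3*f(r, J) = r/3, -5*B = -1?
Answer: 3378244/342225 ≈ 9.8714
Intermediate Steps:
B = ⅕ (B = -⅕*(-1) = ⅕ ≈ 0.20000)
f(r, J) = -r/9 (f(r, J) = -r/(3*3) = -r/9)
A = 19/5 (A = (11 + 8)*(⅕) = 19*(⅕) = 19/5 ≈ 3.8000)
O(F) = 2*F
b(U) = -9/13 + U/13 (b(U) = (U - 9)/(5 + 2*4) = (-9 + U)/(5 + 8) = (-9 + U)/13 = (-9 + U)*(1/13) = -9/13 + U/13)
(b(f(-4, -3)) + A)² = ((-9/13 + (-⅑*(-4))/13) + 19/5)² = ((-9/13 + (1/13)*(4/9)) + 19/5)² = ((-9/13 + 4/117) + 19/5)² = (-77/117 + 19/5)² = (1838/585)² = 3378244/342225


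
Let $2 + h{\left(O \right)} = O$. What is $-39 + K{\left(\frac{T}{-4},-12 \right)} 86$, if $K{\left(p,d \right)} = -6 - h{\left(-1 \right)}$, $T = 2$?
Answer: $-297$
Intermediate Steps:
$h{\left(O \right)} = -2 + O$
$K{\left(p,d \right)} = -3$ ($K{\left(p,d \right)} = -6 - \left(-2 - 1\right) = -6 - -3 = -6 + 3 = -3$)
$-39 + K{\left(\frac{T}{-4},-12 \right)} 86 = -39 - 258 = -297$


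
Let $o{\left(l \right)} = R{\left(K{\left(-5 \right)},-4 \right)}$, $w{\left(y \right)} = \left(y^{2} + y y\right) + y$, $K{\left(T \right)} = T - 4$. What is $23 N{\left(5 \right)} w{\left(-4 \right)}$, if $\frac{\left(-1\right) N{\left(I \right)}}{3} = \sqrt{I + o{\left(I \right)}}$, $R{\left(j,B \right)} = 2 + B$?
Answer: $- 1932 \sqrt{3} \approx -3346.3$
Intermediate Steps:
$K{\left(T \right)} = -4 + T$
$w{\left(y \right)} = y + 2 y^{2}$ ($w{\left(y \right)} = \left(y^{2} + y^{2}\right) + y = 2 y^{2} + y = y + 2 y^{2}$)
$o{\left(l \right)} = -2$ ($o{\left(l \right)} = 2 - 4 = -2$)
$N{\left(I \right)} = - 3 \sqrt{-2 + I}$ ($N{\left(I \right)} = - 3 \sqrt{I - 2} = - 3 \sqrt{-2 + I}$)
$23 N{\left(5 \right)} w{\left(-4 \right)} = 23 \left(- 3 \sqrt{-2 + 5}\right) \left(- 4 \left(1 + 2 \left(-4\right)\right)\right) = 23 \left(- 3 \sqrt{3}\right) \left(- 4 \left(1 - 8\right)\right) = - 69 \sqrt{3} \left(\left(-4\right) \left(-7\right)\right) = - 69 \sqrt{3} \cdot 28 = - 1932 \sqrt{3}$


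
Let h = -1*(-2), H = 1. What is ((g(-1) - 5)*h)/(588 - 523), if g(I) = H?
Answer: -8/65 ≈ -0.12308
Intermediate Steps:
h = 2
g(I) = 1
((g(-1) - 5)*h)/(588 - 523) = ((1 - 5)*2)/(588 - 523) = -4*2/65 = -8*1/65 = -8/65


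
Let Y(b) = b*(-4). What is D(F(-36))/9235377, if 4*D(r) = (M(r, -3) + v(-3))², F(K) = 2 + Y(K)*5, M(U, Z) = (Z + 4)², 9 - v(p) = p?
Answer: 169/36941508 ≈ 4.5748e-6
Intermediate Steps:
v(p) = 9 - p
M(U, Z) = (4 + Z)²
Y(b) = -4*b
F(K) = 2 - 20*K (F(K) = 2 - 4*K*5 = 2 - 20*K)
D(r) = 169/4 (D(r) = ((4 - 3)² + (9 - 1*(-3)))²/4 = (1² + (9 + 3))²/4 = (1 + 12)²/4 = (¼)*13² = (¼)*169 = 169/4)
D(F(-36))/9235377 = (169/4)/9235377 = (169/4)*(1/9235377) = 169/36941508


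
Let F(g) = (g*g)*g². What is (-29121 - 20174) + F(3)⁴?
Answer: 42997426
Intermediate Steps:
F(g) = g⁴ (F(g) = g²*g² = g⁴)
(-29121 - 20174) + F(3)⁴ = (-29121 - 20174) + (3⁴)⁴ = -49295 + 81⁴ = -49295 + 43046721 = 42997426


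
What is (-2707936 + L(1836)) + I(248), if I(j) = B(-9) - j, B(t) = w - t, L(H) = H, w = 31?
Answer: -2706308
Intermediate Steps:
B(t) = 31 - t
I(j) = 40 - j (I(j) = (31 - 1*(-9)) - j = (31 + 9) - j = 40 - j)
(-2707936 + L(1836)) + I(248) = (-2707936 + 1836) + (40 - 1*248) = -2706100 + (40 - 248) = -2706100 - 208 = -2706308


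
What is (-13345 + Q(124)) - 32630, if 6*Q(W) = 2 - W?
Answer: -137986/3 ≈ -45995.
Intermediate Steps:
Q(W) = ⅓ - W/6 (Q(W) = (2 - W)/6 = ⅓ - W/6)
(-13345 + Q(124)) - 32630 = (-13345 + (⅓ - ⅙*124)) - 32630 = (-13345 + (⅓ - 62/3)) - 32630 = (-13345 - 61/3) - 32630 = -40096/3 - 32630 = -137986/3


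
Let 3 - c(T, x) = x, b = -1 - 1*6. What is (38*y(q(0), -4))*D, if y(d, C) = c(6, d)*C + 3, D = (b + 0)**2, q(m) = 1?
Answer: -9310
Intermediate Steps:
b = -7 (b = -1 - 6 = -7)
c(T, x) = 3 - x
D = 49 (D = (-7 + 0)**2 = (-7)**2 = 49)
y(d, C) = 3 + C*(3 - d) (y(d, C) = (3 - d)*C + 3 = C*(3 - d) + 3 = 3 + C*(3 - d))
(38*y(q(0), -4))*D = (38*(3 - 1*(-4)*(-3 + 1)))*49 = (38*(3 - 1*(-4)*(-2)))*49 = (38*(3 - 8))*49 = (38*(-5))*49 = -190*49 = -9310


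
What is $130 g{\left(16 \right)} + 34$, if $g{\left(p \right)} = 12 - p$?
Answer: $-486$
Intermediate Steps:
$130 g{\left(16 \right)} + 34 = 130 \left(12 - 16\right) + 34 = 130 \left(-4\right) + 34 = -520 + 34 = -486$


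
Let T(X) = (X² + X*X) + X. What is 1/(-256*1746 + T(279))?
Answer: -1/291015 ≈ -3.4362e-6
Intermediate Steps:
T(X) = X + 2*X² (T(X) = (X² + X²) + X = 2*X² + X = X + 2*X²)
1/(-256*1746 + T(279)) = 1/(-256*1746 + 279*(1 + 2*279)) = 1/(-446976 + 279*(1 + 558)) = 1/(-446976 + 279*559) = 1/(-446976 + 155961) = 1/(-291015) = -1/291015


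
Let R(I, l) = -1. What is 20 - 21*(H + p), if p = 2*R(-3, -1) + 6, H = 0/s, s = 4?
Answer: -64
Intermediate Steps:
H = 0 (H = 0/4 = 0*(¼) = 0)
p = 4 (p = 2*(-1) + 6 = -2 + 6 = 4)
20 - 21*(H + p) = 20 - 21*(0 + 4) = 20 - 84 = -64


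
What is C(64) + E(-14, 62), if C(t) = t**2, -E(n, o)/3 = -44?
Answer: 4228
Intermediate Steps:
E(n, o) = 132 (E(n, o) = -3*(-44) = 132)
C(64) + E(-14, 62) = 64**2 + 132 = 4096 + 132 = 4228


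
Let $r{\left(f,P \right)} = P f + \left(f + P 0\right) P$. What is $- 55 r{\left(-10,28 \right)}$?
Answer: $30800$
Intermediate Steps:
$r{\left(f,P \right)} = 2 P f$ ($r{\left(f,P \right)} = P f + \left(f + 0\right) P = P f + f P = P f + P f = 2 P f$)
$- 55 r{\left(-10,28 \right)} = - 55 \cdot 2 \cdot 28 \left(-10\right) = \left(-55\right) \left(-560\right) = 30800$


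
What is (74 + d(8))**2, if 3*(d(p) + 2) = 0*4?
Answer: 5184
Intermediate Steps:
d(p) = -2 (d(p) = -2 + (0*4)/3 = -2 + (1/3)*0 = -2 + 0 = -2)
(74 + d(8))**2 = (74 - 2)**2 = 72**2 = 5184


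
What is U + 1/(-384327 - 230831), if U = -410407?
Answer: -252465149307/615158 ≈ -4.1041e+5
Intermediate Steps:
U + 1/(-384327 - 230831) = -410407 + 1/(-384327 - 230831) = -410407 + 1/(-615158) = -410407 - 1/615158 = -252465149307/615158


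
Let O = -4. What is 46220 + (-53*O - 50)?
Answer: 46382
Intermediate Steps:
46220 + (-53*O - 50) = 46220 + (-53*(-4) - 50) = 46220 + (212 - 50) = 46220 + 162 = 46382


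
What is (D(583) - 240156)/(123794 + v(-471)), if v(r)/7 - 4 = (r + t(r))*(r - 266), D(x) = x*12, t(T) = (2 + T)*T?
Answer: 7772/37902141 ≈ 0.00020505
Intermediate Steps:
t(T) = T*(2 + T)
D(x) = 12*x
v(r) = 28 + 7*(-266 + r)*(r + r*(2 + r)) (v(r) = 28 + 7*((r + r*(2 + r))*(r - 266)) = 28 + 7*((r + r*(2 + r))*(-266 + r)) = 28 + 7*((-266 + r)*(r + r*(2 + r))) = 28 + 7*(-266 + r)*(r + r*(2 + r)))
(D(583) - 240156)/(123794 + v(-471)) = (12*583 - 240156)/(123794 + (28 - 5586*(-471) - 1841*(-471)² + 7*(-471)³)) = (6996 - 240156)/(123794 + (28 + 2631006 - 1841*221841 + 7*(-104487111))) = -233160/(123794 + (28 + 2631006 - 408409281 - 731409777)) = -233160/(123794 - 1137188024) = -233160/(-1137064230) = -233160*(-1/1137064230) = 7772/37902141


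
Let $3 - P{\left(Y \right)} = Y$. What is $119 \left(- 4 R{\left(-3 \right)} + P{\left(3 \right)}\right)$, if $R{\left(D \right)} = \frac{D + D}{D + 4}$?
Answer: $2856$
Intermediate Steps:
$P{\left(Y \right)} = 3 - Y$
$R{\left(D \right)} = \frac{2 D}{4 + D}$
$119 \left(- 4 R{\left(-3 \right)} + P{\left(3 \right)}\right) = 119 \left(- 4 \cdot 2 \left(-3\right) \frac{1}{4 - 3} + \left(3 - 3\right)\right) = 119 \left(- 4 \cdot 2 \left(-3\right) 1^{-1} + \left(3 - 3\right)\right) = 119 \left(- 4 \cdot 2 \left(-3\right) 1 + 0\right) = 119 \left(\left(-4\right) \left(-6\right) + 0\right) = 119 \left(24 + 0\right) = 119 \cdot 24 = 2856$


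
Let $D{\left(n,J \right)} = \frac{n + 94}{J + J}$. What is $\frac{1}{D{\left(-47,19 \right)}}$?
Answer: $\frac{38}{47} \approx 0.80851$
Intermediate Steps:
$D{\left(n,J \right)} = \frac{94 + n}{2 J}$
$\frac{1}{D{\left(-47,19 \right)}} = \frac{1}{\frac{1}{2} \cdot \frac{1}{19} \left(94 - 47\right)} = \frac{1}{\frac{1}{2} \cdot \frac{1}{19} \cdot 47} = \frac{1}{\frac{47}{38}} = \frac{38}{47}$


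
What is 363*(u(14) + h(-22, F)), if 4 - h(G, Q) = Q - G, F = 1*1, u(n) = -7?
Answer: -9438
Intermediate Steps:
F = 1
h(G, Q) = 4 + G - Q (h(G, Q) = 4 - (Q - G) = 4 + (G - Q) = 4 + G - Q)
363*(u(14) + h(-22, F)) = 363*(-7 + (4 - 22 - 1*1)) = 363*(-7 + (4 - 22 - 1)) = 363*(-7 - 19) = 363*(-26) = -9438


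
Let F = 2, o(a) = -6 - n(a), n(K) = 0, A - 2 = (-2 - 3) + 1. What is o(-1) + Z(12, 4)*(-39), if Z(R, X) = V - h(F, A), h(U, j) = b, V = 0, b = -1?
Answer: -45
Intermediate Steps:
A = -2 (A = 2 + ((-2 - 3) + 1) = 2 + (-5 + 1) = 2 - 4 = -2)
o(a) = -6 (o(a) = -6 - 1*0 = -6 + 0 = -6)
h(U, j) = -1
Z(R, X) = 1 (Z(R, X) = 0 - 1*(-1) = 0 + 1 = 1)
o(-1) + Z(12, 4)*(-39) = -6 + 1*(-39) = -6 - 39 = -45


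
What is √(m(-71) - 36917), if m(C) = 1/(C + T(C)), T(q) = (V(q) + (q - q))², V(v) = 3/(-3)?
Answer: I*√180893370/70 ≈ 192.14*I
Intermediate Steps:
V(v) = -1 (V(v) = 3*(-⅓) = -1)
T(q) = 1 (T(q) = (-1 + (q - q))² = (-1 + 0)² = (-1)² = 1)
m(C) = 1/(1 + C) (m(C) = 1/(C + 1) = 1/(1 + C))
√(m(-71) - 36917) = √(1/(1 - 71) - 36917) = √(1/(-70) - 36917) = √(-1/70 - 36917) = √(-2584191/70) = I*√180893370/70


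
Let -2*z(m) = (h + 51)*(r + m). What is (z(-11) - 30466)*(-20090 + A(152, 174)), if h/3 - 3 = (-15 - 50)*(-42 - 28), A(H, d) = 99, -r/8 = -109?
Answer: 118599026411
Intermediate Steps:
r = 872 (r = -8*(-109) = 872)
h = 13659 (h = 9 + 3*((-15 - 50)*(-42 - 28)) = 9 + 3*(-65*(-70)) = 9 + 3*4550 = 9 + 13650 = 13659)
z(m) = -5977560 - 6855*m (z(m) = -(13659 + 51)*(872 + m)/2 = -6855*(872 + m) = -(11955120 + 13710*m)/2 = -5977560 - 6855*m)
(z(-11) - 30466)*(-20090 + A(152, 174)) = ((-5977560 - 6855*(-11)) - 30466)*(-20090 + 99) = ((-5977560 + 75405) - 30466)*(-19991) = (-5902155 - 30466)*(-19991) = -5932621*(-19991) = 118599026411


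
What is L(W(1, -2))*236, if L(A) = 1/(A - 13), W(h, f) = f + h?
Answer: -118/7 ≈ -16.857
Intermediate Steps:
L(A) = 1/(-13 + A)
L(W(1, -2))*236 = 236/(-13 + (-2 + 1)) = 236/(-13 - 1) = 236/(-14) = -1/14*236 = -118/7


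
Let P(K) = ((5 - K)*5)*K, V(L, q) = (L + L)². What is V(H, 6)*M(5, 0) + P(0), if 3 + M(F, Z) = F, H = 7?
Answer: 392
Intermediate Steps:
M(F, Z) = -3 + F
V(L, q) = 4*L² (V(L, q) = (2*L)² = 4*L²)
P(K) = K*(25 - 5*K) (P(K) = (25 - 5*K)*K = K*(25 - 5*K))
V(H, 6)*M(5, 0) + P(0) = (4*7²)*(-3 + 5) + 5*0*(5 - 1*0) = (4*49)*2 + 5*0*(5 + 0) = 196*2 + 5*0*5 = 392 + 0 = 392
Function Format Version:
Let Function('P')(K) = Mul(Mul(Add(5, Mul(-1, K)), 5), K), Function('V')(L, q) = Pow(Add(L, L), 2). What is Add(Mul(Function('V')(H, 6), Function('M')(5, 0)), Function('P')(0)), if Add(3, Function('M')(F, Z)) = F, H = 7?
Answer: 392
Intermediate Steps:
Function('M')(F, Z) = Add(-3, F)
Function('V')(L, q) = Mul(4, Pow(L, 2)) (Function('V')(L, q) = Pow(Mul(2, L), 2) = Mul(4, Pow(L, 2)))
Function('P')(K) = Mul(K, Add(25, Mul(-5, K))) (Function('P')(K) = Mul(Add(25, Mul(-5, K)), K) = Mul(K, Add(25, Mul(-5, K))))
Add(Mul(Function('V')(H, 6), Function('M')(5, 0)), Function('P')(0)) = Add(Mul(Mul(4, Pow(7, 2)), Add(-3, 5)), Mul(5, 0, Add(5, Mul(-1, 0)))) = Add(Mul(Mul(4, 49), 2), Mul(5, 0, Add(5, 0))) = Add(Mul(196, 2), Mul(5, 0, 5)) = Add(392, 0) = 392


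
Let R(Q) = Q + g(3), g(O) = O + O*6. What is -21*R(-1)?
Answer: -420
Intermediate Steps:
g(O) = 7*O (g(O) = O + 6*O = 7*O)
R(Q) = 21 + Q (R(Q) = Q + 7*3 = Q + 21 = 21 + Q)
-21*R(-1) = -21*(21 - 1) = -21*20 = -420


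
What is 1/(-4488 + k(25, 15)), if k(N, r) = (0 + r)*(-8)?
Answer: -1/4608 ≈ -0.00021701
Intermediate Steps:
k(N, r) = -8*r (k(N, r) = r*(-8) = -8*r)
1/(-4488 + k(25, 15)) = 1/(-4488 - 8*15) = 1/(-4488 - 120) = 1/(-4608) = -1/4608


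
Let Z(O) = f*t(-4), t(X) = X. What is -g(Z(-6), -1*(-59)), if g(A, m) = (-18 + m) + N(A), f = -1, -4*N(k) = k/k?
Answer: -163/4 ≈ -40.750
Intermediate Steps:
N(k) = -1/4 (N(k) = -k/(4*k) = -1/4*1 = -1/4)
Z(O) = 4 (Z(O) = -1*(-4) = 4)
g(A, m) = -73/4 + m (g(A, m) = (-18 + m) - 1/4 = -73/4 + m)
-g(Z(-6), -1*(-59)) = -(-73/4 - 1*(-59)) = -(-73/4 + 59) = -1*163/4 = -163/4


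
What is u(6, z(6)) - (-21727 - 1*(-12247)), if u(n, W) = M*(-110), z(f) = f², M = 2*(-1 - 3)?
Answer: 10360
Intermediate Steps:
M = -8 (M = 2*(-4) = -8)
u(n, W) = 880 (u(n, W) = -8*(-110) = 880)
u(6, z(6)) - (-21727 - 1*(-12247)) = 880 - (-21727 - 1*(-12247)) = 880 - (-21727 + 12247) = 880 - 1*(-9480) = 880 + 9480 = 10360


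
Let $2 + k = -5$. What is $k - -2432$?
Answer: $2425$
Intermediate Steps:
$k = -7$ ($k = -2 - 5 = -7$)
$k - -2432 = -7 - -2432 = -7 + 2432 = 2425$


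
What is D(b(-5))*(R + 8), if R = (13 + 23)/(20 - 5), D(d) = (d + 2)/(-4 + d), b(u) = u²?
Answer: 468/35 ≈ 13.371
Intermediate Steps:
D(d) = (2 + d)/(-4 + d)
R = 12/5 (R = 36/15 = 36*(1/15) = 12/5 ≈ 2.4000)
D(b(-5))*(R + 8) = ((2 + (-5)²)/(-4 + (-5)²))*(12/5 + 8) = ((2 + 25)/(-4 + 25))*(52/5) = (27/21)*(52/5) = ((1/21)*27)*(52/5) = (9/7)*(52/5) = 468/35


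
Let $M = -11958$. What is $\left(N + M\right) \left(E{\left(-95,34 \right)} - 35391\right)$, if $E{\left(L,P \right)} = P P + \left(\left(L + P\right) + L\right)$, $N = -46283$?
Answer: $2002966231$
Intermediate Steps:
$E{\left(L,P \right)} = P + P^{2} + 2 L$ ($E{\left(L,P \right)} = P^{2} + \left(P + 2 L\right) = P + P^{2} + 2 L$)
$\left(N + M\right) \left(E{\left(-95,34 \right)} - 35391\right) = \left(-46283 - 11958\right) \left(\left(34 + 34^{2} + 2 \left(-95\right)\right) - 35391\right) = - 58241 \left(\left(34 + 1156 - 190\right) - 35391\right) = - 58241 \left(1000 - 35391\right) = \left(-58241\right) \left(-34391\right) = 2002966231$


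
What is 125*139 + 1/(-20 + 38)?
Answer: 312751/18 ≈ 17375.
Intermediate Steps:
125*139 + 1/(-20 + 38) = 17375 + 1/18 = 312751/18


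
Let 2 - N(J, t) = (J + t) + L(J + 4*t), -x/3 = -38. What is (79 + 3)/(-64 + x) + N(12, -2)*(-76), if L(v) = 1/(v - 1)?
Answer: 47623/75 ≈ 634.97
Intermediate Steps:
x = 114 (x = -3*(-38) = 114)
L(v) = 1/(-1 + v)
N(J, t) = 2 - J - t - 1/(-1 + J + 4*t) (N(J, t) = 2 - ((J + t) + 1/(-1 + (J + 4*t))) = 2 - ((J + t) + 1/(-1 + J + 4*t)) = 2 - (J + t + 1/(-1 + J + 4*t)) = 2 + (-J - t - 1/(-1 + J + 4*t)) = 2 - J - t - 1/(-1 + J + 4*t))
(79 + 3)/(-64 + x) + N(12, -2)*(-76) = (79 + 3)/(-64 + 114) + ((-1 + (-1 + 12 + 4*(-2))*(2 - 1*12 - 1*(-2)))/(-1 + 12 + 4*(-2)))*(-76) = 82/50 + ((-1 + (-1 + 12 - 8)*(2 - 12 + 2))/(-1 + 12 - 8))*(-76) = 82*(1/50) + ((-1 + 3*(-8))/3)*(-76) = 41/25 + ((-1 - 24)/3)*(-76) = 41/25 + ((⅓)*(-25))*(-76) = 41/25 - 25/3*(-76) = 41/25 + 1900/3 = 47623/75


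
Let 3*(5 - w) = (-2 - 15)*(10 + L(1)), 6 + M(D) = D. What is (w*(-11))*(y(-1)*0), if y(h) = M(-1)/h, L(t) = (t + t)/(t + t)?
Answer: 0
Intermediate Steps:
M(D) = -6 + D
L(t) = 1 (L(t) = (2*t)/((2*t)) = (2*t)*(1/(2*t)) = 1)
y(h) = -7/h (y(h) = (-6 - 1)/h = -7/h)
w = 202/3 (w = 5 - (-2 - 15)*(10 + 1)/3 = 5 - (-17)*11/3 = 5 - ⅓*(-187) = 5 + 187/3 = 202/3 ≈ 67.333)
(w*(-11))*(y(-1)*0) = ((202/3)*(-11))*(-7/(-1)*0) = -2222*(-7*(-1))*0/3 = -15554*0/3 = -2222/3*0 = 0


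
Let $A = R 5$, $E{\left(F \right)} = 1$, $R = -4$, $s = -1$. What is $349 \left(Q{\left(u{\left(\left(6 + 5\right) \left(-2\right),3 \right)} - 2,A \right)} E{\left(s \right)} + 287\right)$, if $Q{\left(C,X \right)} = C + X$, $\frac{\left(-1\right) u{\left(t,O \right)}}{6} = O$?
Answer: $86203$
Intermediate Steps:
$u{\left(t,O \right)} = - 6 O$
$A = -20$ ($A = \left(-4\right) 5 = -20$)
$349 \left(Q{\left(u{\left(\left(6 + 5\right) \left(-2\right),3 \right)} - 2,A \right)} E{\left(s \right)} + 287\right) = 349 \left(\left(\left(\left(-6\right) 3 - 2\right) - 20\right) 1 + 287\right) = 349 \left(\left(\left(-18 - 2\right) - 20\right) 1 + 287\right) = 349 \left(\left(-20 - 20\right) 1 + 287\right) = 349 \left(\left(-40\right) 1 + 287\right) = 349 \left(-40 + 287\right) = 349 \cdot 247 = 86203$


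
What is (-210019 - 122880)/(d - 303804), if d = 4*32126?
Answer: 332899/175300 ≈ 1.8990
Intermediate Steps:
d = 128504
(-210019 - 122880)/(d - 303804) = (-210019 - 122880)/(128504 - 303804) = -332899/(-175300) = -332899*(-1/175300) = 332899/175300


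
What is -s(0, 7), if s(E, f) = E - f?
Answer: 7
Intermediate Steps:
-s(0, 7) = -(0 - 1*7) = -(0 - 7) = -1*(-7) = 7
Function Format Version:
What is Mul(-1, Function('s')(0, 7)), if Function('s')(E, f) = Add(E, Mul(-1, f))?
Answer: 7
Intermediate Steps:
Mul(-1, Function('s')(0, 7)) = Mul(-1, Add(0, Mul(-1, 7))) = Mul(-1, Add(0, -7)) = Mul(-1, -7) = 7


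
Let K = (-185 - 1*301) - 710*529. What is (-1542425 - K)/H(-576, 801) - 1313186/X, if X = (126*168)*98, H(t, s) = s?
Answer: -19211118047/13187664 ≈ -1456.8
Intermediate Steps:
K = -376076 (K = (-185 - 301) - 375590 = -486 - 375590 = -376076)
X = 2074464 (X = 21168*98 = 2074464)
(-1542425 - K)/H(-576, 801) - 1313186/X = (-1542425 - 1*(-376076))/801 - 1313186/2074464 = (-1542425 + 376076)*(1/801) - 1313186*1/2074464 = -1166349*1/801 - 93799/148176 = -388783/267 - 93799/148176 = -19211118047/13187664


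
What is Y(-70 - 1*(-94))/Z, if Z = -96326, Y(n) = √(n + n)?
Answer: -2*√3/48163 ≈ -7.1925e-5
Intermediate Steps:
Y(n) = √2*√n (Y(n) = √(2*n) = √2*√n)
Y(-70 - 1*(-94))/Z = (√2*√(-70 - 1*(-94)))/(-96326) = (√2*√(-70 + 94))*(-1/96326) = (√2*√24)*(-1/96326) = (√2*(2*√6))*(-1/96326) = (4*√3)*(-1/96326) = -2*√3/48163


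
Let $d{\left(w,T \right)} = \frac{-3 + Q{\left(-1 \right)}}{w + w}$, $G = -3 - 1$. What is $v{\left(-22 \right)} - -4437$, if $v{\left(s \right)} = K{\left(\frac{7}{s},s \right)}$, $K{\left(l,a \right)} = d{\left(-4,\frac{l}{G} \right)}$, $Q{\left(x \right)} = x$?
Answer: $\frac{8875}{2} \approx 4437.5$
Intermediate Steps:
$G = -4$
$d{\left(w,T \right)} = - \frac{2}{w}$ ($d{\left(w,T \right)} = \frac{-3 - 1}{w + w} = - \frac{4}{2 w} = - 4 \frac{1}{2 w} = - \frac{2}{w}$)
$K{\left(l,a \right)} = \frac{1}{2}$ ($K{\left(l,a \right)} = - \frac{2}{-4} = \left(-2\right) \left(- \frac{1}{4}\right) = \frac{1}{2}$)
$v{\left(s \right)} = \frac{1}{2}$
$v{\left(-22 \right)} - -4437 = \frac{1}{2} - -4437 = \frac{1}{2} + 4437 = \frac{8875}{2}$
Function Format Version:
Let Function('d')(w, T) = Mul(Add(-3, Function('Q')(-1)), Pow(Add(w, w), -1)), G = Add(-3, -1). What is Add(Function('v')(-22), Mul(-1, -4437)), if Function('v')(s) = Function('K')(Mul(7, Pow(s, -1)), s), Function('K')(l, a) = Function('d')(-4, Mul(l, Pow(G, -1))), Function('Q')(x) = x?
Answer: Rational(8875, 2) ≈ 4437.5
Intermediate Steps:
G = -4
Function('d')(w, T) = Mul(-2, Pow(w, -1)) (Function('d')(w, T) = Mul(Add(-3, -1), Pow(Add(w, w), -1)) = Mul(-4, Pow(Mul(2, w), -1)) = Mul(-4, Mul(Rational(1, 2), Pow(w, -1))) = Mul(-2, Pow(w, -1)))
Function('K')(l, a) = Rational(1, 2) (Function('K')(l, a) = Mul(-2, Pow(-4, -1)) = Mul(-2, Rational(-1, 4)) = Rational(1, 2))
Function('v')(s) = Rational(1, 2)
Add(Function('v')(-22), Mul(-1, -4437)) = Add(Rational(1, 2), Mul(-1, -4437)) = Add(Rational(1, 2), 4437) = Rational(8875, 2)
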